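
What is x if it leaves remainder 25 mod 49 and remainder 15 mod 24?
711

Using Chinese Remainder Theorem:
M = 49 × 24 = 1176
M1 = 24, M2 = 49
y1 = 24^(-1) mod 49 = 47
y2 = 49^(-1) mod 24 = 1
x = (25×24×47 + 15×49×1) mod 1176 = 711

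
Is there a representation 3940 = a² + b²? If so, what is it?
24² + 58² (a=24, b=58)

Factorization: 3940 = 2^2 × 5 × 197
By Fermat: n is sum of two squares iff every prime p ≡ 3 (mod 4) appears to even power.
All primes ≡ 3 (mod 4) appear to even power.
Search a = 0, 1, 2, … for 3940 - a² a perfect square: first hit at a = 24: 3940 - 576 = 3364 = 58².
3940 = 24² + 58² = 576 + 3364 ✓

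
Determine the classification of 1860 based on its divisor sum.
abundant

Proper divisors of 1860: sum = 1 + 2 + 3 + 4 + 5 + 6 + 10 + 12 + ... + 372 + 465 + 620 + 930 (23 divisors) = 3516
Since 3516 > 1860, 1860 is abundant.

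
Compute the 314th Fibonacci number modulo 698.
471

Matrix identity: Q^n = [[F_(n+1), F_n], [F_n, F_(n-1)]] with Q = [[1,1],[1,0]].
n = 314 = 100111010₂. Square-and-multiply, entries mod 698:
Q^1 = [[1,1],[1,0]]
Q^2 = (Q^1)² = [[2,1],[1,1]]
Q^4 = (Q^2)² = [[5,3],[3,2]]
Q^9 = (Q^4)²·Q = [[55,34],[34,21]]
Q^19 = (Q^9)²·Q = [[483,691],[691,490]]
Q^39 = (Q^19)²·Q = [[375,206],[206,169]]
Q^78 = (Q^39)² = [[185,384],[384,499]]
Q^157 = (Q^78)²·Q = [[409,201],[201,208]]
Q^314 = (Q^157)² = [[376,471],[471,603]]
F_314 mod 698 = Q^314[0][1] = 471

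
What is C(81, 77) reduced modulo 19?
5

Using Lucas' theorem:
Write n=81 and k=77 in base 19:
n in base 19: [4, 5]
k in base 19: [4, 1]
C(81,77) mod 19 = ∏ C(n_i, k_i) mod 19
Digit binomials (mod 19): C(4,4) = 1; C(5,1) = 5
Product: 1 × 5 = 5 ≡ 5 (mod 19)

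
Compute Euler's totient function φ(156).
48

156 = 2^2 × 3 × 13
φ(n) = n × ∏(1 - 1/p) for each prime p dividing n
φ(156) = 156 × (1 - 1/2) × (1 - 1/3) × (1 - 1/13) = 48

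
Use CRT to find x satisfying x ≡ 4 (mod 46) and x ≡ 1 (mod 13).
326

Using Chinese Remainder Theorem:
M = 46 × 13 = 598
M1 = 13, M2 = 46
y1 = 13^(-1) mod 46 = 39
y2 = 46^(-1) mod 13 = 2
x = (4×13×39 + 1×46×2) mod 598 = 326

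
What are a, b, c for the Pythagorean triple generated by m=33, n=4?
(1073, 264, 1105)

Euclid's formula: a = m² - n², b = 2mn, c = m² + n²
m = 33, n = 4
a = 33² - 4² = 1089 - 16 = 1073
b = 2 × 33 × 4 = 264
c = 33² + 4² = 1089 + 16 = 1105
Verification: 1073² + 264² = 1151329 + 69696 = 1221025 = 1105² ✓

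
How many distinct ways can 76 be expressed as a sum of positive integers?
9289091

p(n) counts ways to write n as a sum of positive integers (order ignored).
Euler's pentagonal recurrence: p(k) = p(k-1) + p(k-2) - p(k-5) - p(k-7) + p(k-12) + p(k-15) - ... (offsets j(3j∓1)/2, signs ++--, p(0)=1, p(<0)=0).
DP table for k = 0..75: p(0)=1, p(1)=1, p(2)=2, p(3)=3, p(4)=5, p(5)=7, p(6)=11, p(7)=15, p(8)=22, p(9)=30, p(10)=42, p(11)=56, p(12)=77, p(13)=101, p(14)=135, p(15)=176, p(16)=231, p(17)=297, p(18)=385, p(19)=490, p(20)=627, p(21)=792, p(22)=1002, p(23)=1255, p(24)=1575, p(25)=1958, p(26)=2436, p(27)=3010, p(28)=3718, p(29)=4565, p(30)=5604, p(31)=6842, p(32)=8349, p(33)=10143, p(34)=12310, p(35)=14883, p(36)=17977, p(37)=21637, p(38)=26015, p(39)=31185, p(40)=37338, p(41)=44583, p(42)=53174, p(43)=63261, p(44)=75175, p(45)=89134, p(46)=105558, p(47)=124754, p(48)=147273, p(49)=173525, p(50)=204226, p(51)=239943, p(52)=281589, p(53)=329931, p(54)=386155, p(55)=451276, p(56)=526823, p(57)=614154, p(58)=715220, p(59)=831820, p(60)=966467, p(61)=1121505, p(62)=1300156, p(63)=1505499, p(64)=1741630, p(65)=2012558, p(66)=2323520, p(67)=2679689, p(68)=3087735, p(69)=3554345, p(70)=4087968, p(71)=4697205, p(72)=5392783, p(73)=6185689, p(74)=7089500, p(75)=8118264.
Final step: p(76) = p(75) + p(74) - p(71) - p(69) + p(64) + p(61) - p(54) - p(50) + p(41) + p(36) - p(25) - p(19) + p(6)
= 8118264 + 7089500 - 4697205 - 3554345 + 1741630 + 1121505 - 386155 - 204226 + 44583 + 17977 - 1958 - 490 + 11
= 9289091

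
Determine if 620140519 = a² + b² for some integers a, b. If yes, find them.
Not possible

Factorization: 620140519 = 89 × 191^3
By Fermat: n is sum of two squares iff every prime p ≡ 3 (mod 4) appears to even power.
Prime(s) ≡ 3 (mod 4) with odd exponent: [(191, 3)]
Therefore 620140519 cannot be expressed as a² + b².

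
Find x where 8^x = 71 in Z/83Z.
11

Baby-step giant-step with step n = ⌈√83⌉ = 10.
Baby steps 8^j mod 83 (j:value) for j=0..9: 0:1, 1:8, 2:64, 3:14, 4:29, 5:66, 6:30, 7:74, 8:11, 9:5.
Giant-step multiplier: 8^(-10) ≡ 8^(82-10) = 8^72 ≡ 27 (mod 83).
Giant steps γ_i = 71·27^i mod 83: γ_0=71, γ_1=8 (in table at j=1).
x = i·n + j = 1·10 + 1 = 11.
Check: 8^11 ≡ 71 (mod 83).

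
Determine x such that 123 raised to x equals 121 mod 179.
126

Baby-step giant-step with step n = ⌈√179⌉ = 14.
Baby steps 123^j mod 179 (j:value) for j=0..13: 0:1, 1:123, 2:93, 3:162, 4:57, 5:30, 6:110, 7:105, 8:27, 9:99, 10:5, 11:78, 12:107, 13:94.
Giant-step multiplier: 123^(-14) ≡ 123^(178-14) = 123^164 ≡ 76 (mod 179).
Giant steps γ_i = 121·76^i mod 179: γ_0=121, γ_1=67, γ_2=80, γ_3=173, γ_4=81, γ_5=70, γ_6=129, γ_7=138, γ_8=106, γ_9=1 (in table at j=0).
x = i·n + j = 9·14 + 0 = 126.
Check: 123^126 ≡ 121 (mod 179).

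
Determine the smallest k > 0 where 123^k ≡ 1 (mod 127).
14

127 is prime, so ord(123) divides φ(127) = 126.
Divisors of 126: 1, 2, 3, 6, 7, 9, 14, 18, 21, 42, 63, 126.
Repeated squaring: 123^1 ≡ 123, 123^2 ≡ 16, 123^4 ≡ 2, 123^8 ≡ 4, 123^16 ≡ 16, 123^32 ≡ 2, 123^64 ≡ 4 (mod 127).
Test 123^d mod 127 for each divisor d in increasing order:
123^1 ≡ 123
123^2 ≡ 16
123^3 = 123^2·123^1 ≡ 63
123^6 = 123^4·123^2 ≡ 32
123^7 = 123^4·123^2·123^1 ≡ 126
123^9 = 123^8·123^1 ≡ 111
123^14 = 123^8·123^4·123^2 ≡ 1  ← first divisor giving 1
The order is 14.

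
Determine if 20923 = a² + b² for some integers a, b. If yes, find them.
Not possible

Factorization: 20923 = 7^3 × 61
By Fermat: n is sum of two squares iff every prime p ≡ 3 (mod 4) appears to even power.
Prime(s) ≡ 3 (mod 4) with odd exponent: [(7, 3)]
Therefore 20923 cannot be expressed as a² + b².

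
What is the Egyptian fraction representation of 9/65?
1/8 + 1/75 + 1/7800

Greedy algorithm:
9/65: ceiling(65/9) = 8, use 1/8
7/520: ceiling(520/7) = 75, use 1/75
1/7800: ceiling(7800/1) = 7800, use 1/7800
Result: 9/65 = 1/8 + 1/75 + 1/7800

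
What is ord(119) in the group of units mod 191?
190

191 is prime, so ord(119) divides φ(191) = 190.
Divisors of 190: 1, 2, 5, 10, 19, 38, 95, 190.
Repeated squaring: 119^1 ≡ 119, 119^2 ≡ 27, 119^4 ≡ 156, 119^8 ≡ 79, 119^16 ≡ 129, 119^32 ≡ 24, 119^64 ≡ 3, 119^128 ≡ 9 (mod 191).
Test 119^d mod 191 for each divisor d in increasing order:
119^1 ≡ 119
119^2 ≡ 27
119^5 = 119^4·119^1 ≡ 37
119^10 = 119^8·119^2 ≡ 32
119^19 = 119^16·119^2·119^1 ≡ 7
119^38 = 119^32·119^4·119^2 ≡ 49
119^95 = 119^64·119^16·119^8·119^4·119^2·119^1 ≡ 190
119^190 = 119^128·119^32·119^16·119^8·119^4·119^2 ≡ 1  ← first divisor giving 1
The order is 190.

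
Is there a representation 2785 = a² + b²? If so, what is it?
9² + 52² (a=9, b=52)

Factorization: 2785 = 5 × 557
By Fermat: n is sum of two squares iff every prime p ≡ 3 (mod 4) appears to even power.
All primes ≡ 3 (mod 4) appear to even power.
Search a = 0, 1, 2, … for 2785 - a² a perfect square: first hit at a = 9: 2785 - 81 = 2704 = 52².
2785 = 9² + 52² = 81 + 2704 ✓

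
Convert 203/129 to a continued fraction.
[1; 1, 1, 2, 1, 8, 2]

Euclidean algorithm steps:
203 = 1 × 129 + 74
129 = 1 × 74 + 55
74 = 1 × 55 + 19
55 = 2 × 19 + 17
19 = 1 × 17 + 2
17 = 8 × 2 + 1
2 = 2 × 1 + 0
Continued fraction: [1; 1, 1, 2, 1, 8, 2]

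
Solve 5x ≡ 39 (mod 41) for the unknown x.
x ≡ 16 (mod 41)

gcd(5, 41) = 1, which divides 39, so solutions exist.
Find 5^(-1) mod 41 by the extended Euclidean algorithm:
41 = 8 × 5 + 1  ⟹  1 = (1)·41 + (-8)·5
So (-8)·5 ≡ 1 (mod 41), i.e. 5^(-1) ≡ -8 ≡ 33 (mod 41).
x ≡ 33 × 39 = 1287 ≡ 16 (mod 41).
Check: 5 × 16 = 80 ≡ 39 (mod 41).
Unique solution: x ≡ 16 (mod 41)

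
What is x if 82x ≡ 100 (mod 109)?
x ≡ 73 (mod 109)

gcd(82, 109) = 1, which divides 100, so solutions exist.
Find 82^(-1) mod 109 by the extended Euclidean algorithm:
109 = 1 × 82 + 27  ⟹  27 = (1)·109 + (-1)·82
82 = 3 × 27 + 1  ⟹  1 = (-3)·109 + (4)·82
So (4)·82 ≡ 1 (mod 109), i.e. 82^(-1) ≡ 4 (mod 109).
x ≡ 4 × 100 = 400 ≡ 73 (mod 109).
Check: 82 × 73 = 5986 ≡ 100 (mod 109).
Unique solution: x ≡ 73 (mod 109)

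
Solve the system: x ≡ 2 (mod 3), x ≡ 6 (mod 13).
32

Using Chinese Remainder Theorem:
M = 3 × 13 = 39
M1 = 13, M2 = 3
y1 = 13^(-1) mod 3 = 1
y2 = 3^(-1) mod 13 = 9
x = (2×13×1 + 6×3×9) mod 39 = 32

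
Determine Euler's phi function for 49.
42

49 = 7^2
φ(n) = n × ∏(1 - 1/p) for each prime p dividing n
φ(49) = 49 × (1 - 1/7) = 42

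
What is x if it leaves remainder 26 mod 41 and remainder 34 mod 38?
1174

Using Chinese Remainder Theorem:
M = 41 × 38 = 1558
M1 = 38, M2 = 41
y1 = 38^(-1) mod 41 = 27
y2 = 41^(-1) mod 38 = 13
x = (26×38×27 + 34×41×13) mod 1558 = 1174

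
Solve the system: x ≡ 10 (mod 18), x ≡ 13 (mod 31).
478

Using Chinese Remainder Theorem:
M = 18 × 31 = 558
M1 = 31, M2 = 18
y1 = 31^(-1) mod 18 = 7
y2 = 18^(-1) mod 31 = 19
x = (10×31×7 + 13×18×19) mod 558 = 478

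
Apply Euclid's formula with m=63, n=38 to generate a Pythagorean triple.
(2525, 4788, 5413)

Euclid's formula: a = m² - n², b = 2mn, c = m² + n²
m = 63, n = 38
a = 63² - 38² = 3969 - 1444 = 2525
b = 2 × 63 × 38 = 4788
c = 63² + 38² = 3969 + 1444 = 5413
Verification: 2525² + 4788² = 6375625 + 22924944 = 29300569 = 5413² ✓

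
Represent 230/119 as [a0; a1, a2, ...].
[1; 1, 13, 1, 7]

Euclidean algorithm steps:
230 = 1 × 119 + 111
119 = 1 × 111 + 8
111 = 13 × 8 + 7
8 = 1 × 7 + 1
7 = 7 × 1 + 0
Continued fraction: [1; 1, 13, 1, 7]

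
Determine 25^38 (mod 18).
13

Repeated squaring. Binary of 38 = 100110.
25^1 ≡ 7 (mod 18); 25^2 ≡ 13 (mod 18); 25^4 ≡ 7 (mod 18); 25^8 ≡ 13 (mod 18); 25^16 ≡ 7 (mod 18); 25^32 ≡ 13 (mod 18)
25^38 = 25^2 × 25^4 × 25^32 ≡ 13 (mod 18)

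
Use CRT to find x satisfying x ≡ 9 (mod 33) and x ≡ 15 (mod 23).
636

Using Chinese Remainder Theorem:
M = 33 × 23 = 759
M1 = 23, M2 = 33
y1 = 23^(-1) mod 33 = 23
y2 = 33^(-1) mod 23 = 7
x = (9×23×23 + 15×33×7) mod 759 = 636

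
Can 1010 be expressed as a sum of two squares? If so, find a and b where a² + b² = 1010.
7² + 31² (a=7, b=31)

Factorization: 1010 = 2 × 5 × 101
By Fermat: n is sum of two squares iff every prime p ≡ 3 (mod 4) appears to even power.
All primes ≡ 3 (mod 4) appear to even power.
Search a = 0, 1, 2, … for 1010 - a² a perfect square: first hit at a = 7: 1010 - 49 = 961 = 31².
1010 = 7² + 31² = 49 + 961 ✓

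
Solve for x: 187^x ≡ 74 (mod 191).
73

Baby-step giant-step with step n = ⌈√191⌉ = 14.
Baby steps 187^j mod 191 (j:value) for j=0..13: 0:1, 1:187, 2:16, 3:127, 4:65, 5:122, 6:85, 7:42, 8:23, 9:99, 10:177, 11:56, 12:158, 13:132.
Giant-step multiplier: 187^(-14) ≡ 187^(190-14) = 187^176 ≡ 17 (mod 191).
Giant steps γ_i = 74·17^i mod 191: γ_0=74, γ_1=112, γ_2=185, γ_3=89, γ_4=176, γ_5=127 (in table at j=3).
x = i·n + j = 5·14 + 3 = 73.
Check: 187^73 ≡ 74 (mod 191).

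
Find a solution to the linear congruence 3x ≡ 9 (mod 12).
x ≡ 3 (mod 4)

gcd(3, 12) = 3, which divides 9, so solutions exist.
Divide through by 3: x ≡ 3 (mod 4).
The coefficient of x is now 1, so x ≡ 3 (mod 4).
Check: 3 × 3 = 9 ≡ 9 (mod 12).
x ≡ 3 (mod 4), giving 3 solutions mod 12.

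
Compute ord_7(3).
6

7 is prime, so ord(3) divides φ(7) = 6.
Divisors of 6: 1, 2, 3, 6.
Repeated squaring: 3^1 ≡ 3, 3^2 ≡ 2, 3^4 ≡ 4 (mod 7).
Test 3^d mod 7 for each divisor d in increasing order:
3^1 ≡ 3
3^2 ≡ 2
3^3 = 3^2·3^1 ≡ 6
3^6 = 3^4·3^2 ≡ 1  ← first divisor giving 1
The order is 6.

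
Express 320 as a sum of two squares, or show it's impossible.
8² + 16² (a=8, b=16)

Factorization: 320 = 2^6 × 5
By Fermat: n is sum of two squares iff every prime p ≡ 3 (mod 4) appears to even power.
All primes ≡ 3 (mod 4) appear to even power.
Search a = 0, 1, 2, … for 320 - a² a perfect square: first hit at a = 8: 320 - 64 = 256 = 16².
320 = 8² + 16² = 64 + 256 ✓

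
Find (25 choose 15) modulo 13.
1

Using Lucas' theorem:
Write n=25 and k=15 in base 13:
n in base 13: [1, 12]
k in base 13: [1, 2]
C(25,15) mod 13 = ∏ C(n_i, k_i) mod 13
Digit binomials (mod 13): C(1,1) = 1; C(12,2) = 66 ≡ 1
Product: 1 × 1 = 1 ≡ 1 (mod 13)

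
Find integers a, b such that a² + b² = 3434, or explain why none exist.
25² + 53² (a=25, b=53)

Factorization: 3434 = 2 × 17 × 101
By Fermat: n is sum of two squares iff every prime p ≡ 3 (mod 4) appears to even power.
All primes ≡ 3 (mod 4) appear to even power.
Search a = 0, 1, 2, … for 3434 - a² a perfect square: first hit at a = 25: 3434 - 625 = 2809 = 53².
3434 = 25² + 53² = 625 + 2809 ✓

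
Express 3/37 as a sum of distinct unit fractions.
1/13 + 1/241 + 1/115921

Greedy algorithm:
3/37: ceiling(37/3) = 13, use 1/13
2/481: ceiling(481/2) = 241, use 1/241
1/115921: ceiling(115921/1) = 115921, use 1/115921
Result: 3/37 = 1/13 + 1/241 + 1/115921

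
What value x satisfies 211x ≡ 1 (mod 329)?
92

gcd(211, 329) = 1, so the inverse exists.
Extended Euclidean algorithm on (329, 211):
329 = 1 × 211 + 118  ⟹  118 = (1)·329 + (-1)·211
211 = 1 × 118 + 93  ⟹  93 = (-1)·329 + (2)·211
118 = 1 × 93 + 25  ⟹  25 = (2)·329 + (-3)·211
93 = 3 × 25 + 18  ⟹  18 = (-7)·329 + (11)·211
25 = 1 × 18 + 7  ⟹  7 = (9)·329 + (-14)·211
18 = 2 × 7 + 4  ⟹  4 = (-25)·329 + (39)·211
7 = 1 × 4 + 3  ⟹  3 = (34)·329 + (-53)·211
4 = 1 × 3 + 1  ⟹  1 = (-59)·329 + (92)·211
So (92)·211 ≡ 1 (mod 329), i.e. 211^(-1) ≡ 92 (mod 329).
Check: 211 × 92 = 19412 ≡ 1 (mod 329)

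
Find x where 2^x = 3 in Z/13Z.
4

Baby-step giant-step with step n = ⌈√13⌉ = 4.
Baby steps 2^j mod 13 (j:value) for j=0..3: 0:1, 1:2, 2:4, 3:8.
Giant-step multiplier: 2^(-4) ≡ 2^(12-4) = 2^8 ≡ 9 (mod 13).
Giant steps γ_i = 3·9^i mod 13: γ_0=3, γ_1=1 (in table at j=0).
x = i·n + j = 1·4 + 0 = 4.
Check: 2^4 ≡ 3 (mod 13).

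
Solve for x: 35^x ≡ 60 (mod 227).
125

Baby-step giant-step with step n = ⌈√227⌉ = 16.
Baby steps 35^j mod 227 (j:value) for j=0..15: 0:1, 1:35, 2:90, 3:199, 4:155, 5:204, 6:103, 7:200, 8:190, 9:67, 10:75, 11:128, 12:167, 13:170, 14:48, 15:91.
Giant-step multiplier: 35^(-16) ≡ 35^(226-16) = 35^210 ≡ 65 (mod 227).
Giant steps γ_i = 60·65^i mod 227: γ_0=60, γ_1=41, γ_2=168, γ_3=24, γ_4=198, γ_5=158, γ_6=55, γ_7=170 (in table at j=13).
x = i·n + j = 7·16 + 13 = 125.
Check: 35^125 ≡ 60 (mod 227).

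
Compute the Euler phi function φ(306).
96

306 = 2 × 3^2 × 17
φ(n) = n × ∏(1 - 1/p) for each prime p dividing n
φ(306) = 306 × (1 - 1/2) × (1 - 1/3) × (1 - 1/17) = 96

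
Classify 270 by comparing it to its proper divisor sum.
abundant

Proper divisors of 270: sum = 1 + 2 + 3 + 5 + 6 + 9 + 10 + 15 + 18 + 27 + 30 + 45 + 54 + 90 + 135 = 450
Since 450 > 270, 270 is abundant.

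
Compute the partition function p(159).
97662728555

p(n) counts ways to write n as a sum of positive integers (order ignored).
Euler's pentagonal recurrence: p(k) = p(k-1) + p(k-2) - p(k-5) - p(k-7) + p(k-12) + p(k-15) - ... (offsets j(3j∓1)/2, signs ++--, p(0)=1, p(<0)=0).
DP table for k = 0..158: p(0)=1, p(1)=1, p(2)=2, p(3)=3, p(4)=5, p(5)=7, p(6)=11, p(7)=15, p(8)=22, p(9)=30, p(10)=42, p(11)=56, p(12)=77, p(13)=101, p(14)=135, p(15)=176, p(16)=231, p(17)=297, p(18)=385, p(19)=490, p(20)=627, p(21)=792, p(22)=1002, p(23)=1255, p(24)=1575, p(25)=1958, p(26)=2436, p(27)=3010, p(28)=3718, p(29)=4565, p(30)=5604, p(31)=6842, p(32)=8349, p(33)=10143, p(34)=12310, p(35)=14883, p(36)=17977, p(37)=21637, p(38)=26015, p(39)=31185, p(40)=37338, p(41)=44583, p(42)=53174, p(43)=63261, p(44)=75175, p(45)=89134, p(46)=105558, p(47)=124754, p(48)=147273, p(49)=173525, p(50)=204226, p(51)=239943, p(52)=281589, p(53)=329931, p(54)=386155, p(55)=451276, p(56)=526823, p(57)=614154, p(58)=715220, p(59)=831820, p(60)=966467, p(61)=1121505, p(62)=1300156, p(63)=1505499, p(64)=1741630, p(65)=2012558, p(66)=2323520, p(67)=2679689, p(68)=3087735, p(69)=3554345, p(70)=4087968, p(71)=4697205, p(72)=5392783, p(73)=6185689, p(74)=7089500, p(75)=8118264, p(76)=9289091, p(77)=10619863, p(78)=12132164, p(79)=13848650, p(80)=15796476, p(81)=18004327, p(82)=20506255, p(83)=23338469, p(84)=26543660, p(85)=30167357, p(86)=34262962, p(87)=38887673, p(88)=44108109, p(89)=49995925, p(90)=56634173, p(91)=64112359, p(92)=72533807, p(93)=82010177, p(94)=92669720, p(95)=104651419, p(96)=118114304, p(97)=133230930, p(98)=150198136, p(99)=169229875, p(100)=190569292, p(101)=214481126, p(102)=241265379, p(103)=271248950, p(104)=304801365, p(105)=342325709, p(106)=384276336, p(107)=431149389, p(108)=483502844, p(109)=541946240, p(110)=607163746, p(111)=679903203, p(112)=761002156, p(113)=851376628, p(114)=952050665, p(115)=1064144451, p(116)=1188908248, p(117)=1327710076, p(118)=1482074143, p(119)=1653668665, p(120)=1844349560, p(121)=2056148051, p(122)=2291320912, p(123)=2552338241, p(124)=2841940500, p(125)=3163127352, p(126)=3519222692, p(127)=3913864295, p(128)=4351078600, p(129)=4835271870, p(130)=5371315400, p(131)=5964539504, p(132)=6620830889, p(133)=7346629512, p(134)=8149040695, p(135)=9035836076, p(136)=10015581680, p(137)=11097645016, p(138)=12292341831, p(139)=13610949895, p(140)=15065878135, p(141)=16670689208, p(142)=18440293320, p(143)=20390982757, p(144)=22540654445, p(145)=24908858009, p(146)=27517052599, p(147)=30388671978, p(148)=33549419497, p(149)=37027355200, p(150)=40853235313, p(151)=45060624582, p(152)=49686288421, p(153)=54770336324, p(154)=60356673280, p(155)=66493182097, p(156)=73232243759, p(157)=80630964769, p(158)=88751778802.
Final step: p(159) = p(158) + p(157) - p(154) - p(152) + p(147) + p(144) - p(137) - p(133) + p(124) + p(119) - p(108) - p(102) + p(89) + p(82) - p(67) - p(59) + p(42) + p(33) - p(14) - p(4)
= 88751778802 + 80630964769 - 60356673280 - 49686288421 + 30388671978 + 22540654445 - 11097645016 - 7346629512 + 2841940500 + 1653668665 - 483502844 - 241265379 + 49995925 + 20506255 - 2679689 - 831820 + 53174 + 10143 - 135 - 5
= 97662728555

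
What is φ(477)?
312

477 = 3^2 × 53
φ(n) = n × ∏(1 - 1/p) for each prime p dividing n
φ(477) = 477 × (1 - 1/3) × (1 - 1/53) = 312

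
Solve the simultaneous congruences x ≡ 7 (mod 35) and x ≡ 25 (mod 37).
987

Using Chinese Remainder Theorem:
M = 35 × 37 = 1295
M1 = 37, M2 = 35
y1 = 37^(-1) mod 35 = 18
y2 = 35^(-1) mod 37 = 18
x = (7×37×18 + 25×35×18) mod 1295 = 987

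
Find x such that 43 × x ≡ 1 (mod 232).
27

gcd(43, 232) = 1, so the inverse exists.
Extended Euclidean algorithm on (232, 43):
232 = 5 × 43 + 17  ⟹  17 = (1)·232 + (-5)·43
43 = 2 × 17 + 9  ⟹  9 = (-2)·232 + (11)·43
17 = 1 × 9 + 8  ⟹  8 = (3)·232 + (-16)·43
9 = 1 × 8 + 1  ⟹  1 = (-5)·232 + (27)·43
So (27)·43 ≡ 1 (mod 232), i.e. 43^(-1) ≡ 27 (mod 232).
Check: 43 × 27 = 1161 ≡ 1 (mod 232)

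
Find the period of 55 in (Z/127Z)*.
126

127 is prime, so ord(55) divides φ(127) = 126.
Divisors of 126: 1, 2, 3, 6, 7, 9, 14, 18, 21, 42, 63, 126.
Repeated squaring: 55^1 ≡ 55, 55^2 ≡ 104, 55^4 ≡ 21, 55^8 ≡ 60, 55^16 ≡ 44, 55^32 ≡ 31, 55^64 ≡ 72 (mod 127).
Test 55^d mod 127 for each divisor d in increasing order:
55^1 ≡ 55
55^2 ≡ 104
55^3 = 55^2·55^1 ≡ 5
55^6 = 55^4·55^2 ≡ 25
55^7 = 55^4·55^2·55^1 ≡ 105
55^9 = 55^8·55^1 ≡ 125
55^14 = 55^8·55^4·55^2 ≡ 103
55^18 = 55^16·55^2 ≡ 4
55^21 = 55^16·55^4·55^1 ≡ 20
55^42 = 55^32·55^8·55^2 ≡ 19
55^63 = 55^32·55^16·55^8·55^4·55^2·55^1 ≡ 126
55^126 = 55^64·55^32·55^16·55^8·55^4·55^2 ≡ 1  ← first divisor giving 1
The order is 126.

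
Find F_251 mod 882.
467

Matrix identity: Q^n = [[F_(n+1), F_n], [F_n, F_(n-1)]] with Q = [[1,1],[1,0]].
n = 251 = 11111011₂. Square-and-multiply, entries mod 882:
Q^1 = [[1,1],[1,0]]
Q^3 = (Q^1)²·Q = [[3,2],[2,1]]
Q^7 = (Q^3)²·Q = [[21,13],[13,8]]
Q^15 = (Q^7)²·Q = [[105,610],[610,377]]
Q^31 = (Q^15)²·Q = [[651,337],[337,314]]
Q^62 = (Q^31)² = [[232,629],[629,485]]
Q^125 = (Q^62)²·Q = [[818,527],[527,291]]
Q^251 = (Q^125)²·Q = [[144,467],[467,559]]
F_251 mod 882 = Q^251[0][1] = 467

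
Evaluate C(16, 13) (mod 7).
0

Using Lucas' theorem:
Write n=16 and k=13 in base 7:
n in base 7: [2, 2]
k in base 7: [1, 6]
C(16,13) mod 7 = ∏ C(n_i, k_i) mod 7
Digit binomials (mod 7): C(2,1) = 2; C(2,6) = 0 (k_i > n_i)
Product: 2 × 0 = 0 ≡ 0 (mod 7)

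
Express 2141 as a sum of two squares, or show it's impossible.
5² + 46² (a=5, b=46)

Factorization: 2141 = 2141
By Fermat: n is sum of two squares iff every prime p ≡ 3 (mod 4) appears to even power.
All primes ≡ 3 (mod 4) appear to even power.
Search a = 0, 1, 2, … for 2141 - a² a perfect square: first hit at a = 5: 2141 - 25 = 2116 = 46².
2141 = 5² + 46² = 25 + 2116 ✓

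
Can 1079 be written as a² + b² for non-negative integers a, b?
Not possible

Factorization: 1079 = 13 × 83
By Fermat: n is sum of two squares iff every prime p ≡ 3 (mod 4) appears to even power.
Prime(s) ≡ 3 (mod 4) with odd exponent: [(83, 1)]
Therefore 1079 cannot be expressed as a² + b².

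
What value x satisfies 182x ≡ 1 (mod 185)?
123

gcd(182, 185) = 1, so the inverse exists.
Extended Euclidean algorithm on (185, 182):
185 = 1 × 182 + 3  ⟹  3 = (1)·185 + (-1)·182
182 = 60 × 3 + 2  ⟹  2 = (-60)·185 + (61)·182
3 = 1 × 2 + 1  ⟹  1 = (61)·185 + (-62)·182
So (-62)·182 ≡ 1 (mod 185), i.e. 182^(-1) ≡ -62 ≡ 123 (mod 185).
Check: 182 × 123 = 22386 ≡ 1 (mod 185)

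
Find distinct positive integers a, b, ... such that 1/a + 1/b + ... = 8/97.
1/13 + 1/181 + 1/38041 + 1/1736503177 + 1/3769304102927363485 + 1/18943537893793408504192074528154430149 + 1/538286441900380211365817285104907086347439746130226973253778132494225813153 + 1/579504587067542801713103191859918608251030291952195423583529357653899418686342360361798689053273749372615043661810228371898539583862011424993909789665

Greedy algorithm:
8/97: ceiling(97/8) = 13, use 1/13
7/1261: ceiling(1261/7) = 181, use 1/181
6/228241: ceiling(228241/6) = 38041, use 1/38041
5/8682515881: ceiling(8682515881/5) = 1736503177, use 1/1736503177
4/15077216411709453937: ceiling(15077216411709453937/4) = 3769304102927363485, use 1/3769304102927363485
3/56830613681380225512576223584463290445: ceiling(56830613681380225512576223584463290445/3) = 18943537893793408504192074528154430149, use 1/18943537893793408504192074528154430149
2/1076572883800760422731634570209814172694879492260453946507556264988451626305: ceiling(1076572883800760422731634570209814172694879492260453946507556264988451626305/2) = 538286441900380211365817285104907086347439746130226973253778132494225813153, use 1/538286441900380211365817285104907086347439746130226973253778132494225813153
1/579504587067542801713103191859918608251030291952195423583529357653899418686342360361798689053273749372615043661810228371898539583862011424993909789665: ceiling(579504587067542801713103191859918608251030291952195423583529357653899418686342360361798689053273749372615043661810228371898539583862011424993909789665/1) = 579504587067542801713103191859918608251030291952195423583529357653899418686342360361798689053273749372615043661810228371898539583862011424993909789665, use 1/579504587067542801713103191859918608251030291952195423583529357653899418686342360361798689053273749372615043661810228371898539583862011424993909789665
Result: 8/97 = 1/13 + 1/181 + 1/38041 + 1/1736503177 + 1/3769304102927363485 + 1/18943537893793408504192074528154430149 + 1/538286441900380211365817285104907086347439746130226973253778132494225813153 + 1/579504587067542801713103191859918608251030291952195423583529357653899418686342360361798689053273749372615043661810228371898539583862011424993909789665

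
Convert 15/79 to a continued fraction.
[0; 5, 3, 1, 3]

Euclidean algorithm steps:
15 = 0 × 79 + 15
79 = 5 × 15 + 4
15 = 3 × 4 + 3
4 = 1 × 3 + 1
3 = 3 × 1 + 0
Continued fraction: [0; 5, 3, 1, 3]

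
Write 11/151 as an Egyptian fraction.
1/14 + 1/705 + 1/1490370

Greedy algorithm:
11/151: ceiling(151/11) = 14, use 1/14
3/2114: ceiling(2114/3) = 705, use 1/705
1/1490370: ceiling(1490370/1) = 1490370, use 1/1490370
Result: 11/151 = 1/14 + 1/705 + 1/1490370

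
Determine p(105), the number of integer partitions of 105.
342325709

p(n) counts ways to write n as a sum of positive integers (order ignored).
Euler's pentagonal recurrence: p(k) = p(k-1) + p(k-2) - p(k-5) - p(k-7) + p(k-12) + p(k-15) - ... (offsets j(3j∓1)/2, signs ++--, p(0)=1, p(<0)=0).
DP table for k = 0..104: p(0)=1, p(1)=1, p(2)=2, p(3)=3, p(4)=5, p(5)=7, p(6)=11, p(7)=15, p(8)=22, p(9)=30, p(10)=42, p(11)=56, p(12)=77, p(13)=101, p(14)=135, p(15)=176, p(16)=231, p(17)=297, p(18)=385, p(19)=490, p(20)=627, p(21)=792, p(22)=1002, p(23)=1255, p(24)=1575, p(25)=1958, p(26)=2436, p(27)=3010, p(28)=3718, p(29)=4565, p(30)=5604, p(31)=6842, p(32)=8349, p(33)=10143, p(34)=12310, p(35)=14883, p(36)=17977, p(37)=21637, p(38)=26015, p(39)=31185, p(40)=37338, p(41)=44583, p(42)=53174, p(43)=63261, p(44)=75175, p(45)=89134, p(46)=105558, p(47)=124754, p(48)=147273, p(49)=173525, p(50)=204226, p(51)=239943, p(52)=281589, p(53)=329931, p(54)=386155, p(55)=451276, p(56)=526823, p(57)=614154, p(58)=715220, p(59)=831820, p(60)=966467, p(61)=1121505, p(62)=1300156, p(63)=1505499, p(64)=1741630, p(65)=2012558, p(66)=2323520, p(67)=2679689, p(68)=3087735, p(69)=3554345, p(70)=4087968, p(71)=4697205, p(72)=5392783, p(73)=6185689, p(74)=7089500, p(75)=8118264, p(76)=9289091, p(77)=10619863, p(78)=12132164, p(79)=13848650, p(80)=15796476, p(81)=18004327, p(82)=20506255, p(83)=23338469, p(84)=26543660, p(85)=30167357, p(86)=34262962, p(87)=38887673, p(88)=44108109, p(89)=49995925, p(90)=56634173, p(91)=64112359, p(92)=72533807, p(93)=82010177, p(94)=92669720, p(95)=104651419, p(96)=118114304, p(97)=133230930, p(98)=150198136, p(99)=169229875, p(100)=190569292, p(101)=214481126, p(102)=241265379, p(103)=271248950, p(104)=304801365.
Final step: p(105) = p(104) + p(103) - p(100) - p(98) + p(93) + p(90) - p(83) - p(79) + p(70) + p(65) - p(54) - p(48) + p(35) + p(28) - p(13) - p(5)
= 304801365 + 271248950 - 190569292 - 150198136 + 82010177 + 56634173 - 23338469 - 13848650 + 4087968 + 2012558 - 386155 - 147273 + 14883 + 3718 - 101 - 7
= 342325709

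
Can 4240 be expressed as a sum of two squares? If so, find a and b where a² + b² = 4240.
12² + 64² (a=12, b=64)

Factorization: 4240 = 2^4 × 5 × 53
By Fermat: n is sum of two squares iff every prime p ≡ 3 (mod 4) appears to even power.
All primes ≡ 3 (mod 4) appear to even power.
Search a = 0, 1, 2, … for 4240 - a² a perfect square: first hit at a = 12: 4240 - 144 = 4096 = 64².
4240 = 12² + 64² = 144 + 4096 ✓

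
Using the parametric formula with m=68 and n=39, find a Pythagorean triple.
(3103, 5304, 6145)

Euclid's formula: a = m² - n², b = 2mn, c = m² + n²
m = 68, n = 39
a = 68² - 39² = 4624 - 1521 = 3103
b = 2 × 68 × 39 = 5304
c = 68² + 39² = 4624 + 1521 = 6145
Verification: 3103² + 5304² = 9628609 + 28132416 = 37761025 = 6145² ✓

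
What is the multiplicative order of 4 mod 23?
11

23 is prime, so ord(4) divides φ(23) = 22.
Divisors of 22: 1, 2, 11, 22.
Repeated squaring: 4^1 ≡ 4, 4^2 ≡ 16, 4^4 ≡ 3, 4^8 ≡ 9, 4^16 ≡ 12 (mod 23).
Test 4^d mod 23 for each divisor d in increasing order:
4^1 ≡ 4
4^2 ≡ 16
4^11 = 4^8·4^2·4^1 ≡ 1  ← first divisor giving 1
The order is 11.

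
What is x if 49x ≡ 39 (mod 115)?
x ≡ 36 (mod 115)

gcd(49, 115) = 1, which divides 39, so solutions exist.
Find 49^(-1) mod 115 by the extended Euclidean algorithm:
115 = 2 × 49 + 17  ⟹  17 = (1)·115 + (-2)·49
49 = 2 × 17 + 15  ⟹  15 = (-2)·115 + (5)·49
17 = 1 × 15 + 2  ⟹  2 = (3)·115 + (-7)·49
15 = 7 × 2 + 1  ⟹  1 = (-23)·115 + (54)·49
So (54)·49 ≡ 1 (mod 115), i.e. 49^(-1) ≡ 54 (mod 115).
x ≡ 54 × 39 = 2106 ≡ 36 (mod 115).
Check: 49 × 36 = 1764 ≡ 39 (mod 115).
Unique solution: x ≡ 36 (mod 115)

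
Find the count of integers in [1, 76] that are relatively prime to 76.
36

76 = 2^2 × 19
φ(n) = n × ∏(1 - 1/p) for each prime p dividing n
φ(76) = 76 × (1 - 1/2) × (1 - 1/19) = 36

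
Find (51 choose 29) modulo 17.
0

Using Lucas' theorem:
Write n=51 and k=29 in base 17:
n in base 17: [3, 0]
k in base 17: [1, 12]
C(51,29) mod 17 = ∏ C(n_i, k_i) mod 17
Digit binomials (mod 17): C(3,1) = 3; C(0,12) = 0 (k_i > n_i)
Product: 3 × 0 = 0 ≡ 0 (mod 17)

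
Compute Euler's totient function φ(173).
172

173 = 173
φ(n) = n × ∏(1 - 1/p) for each prime p dividing n
φ(173) = 173 × (1 - 1/173) = 172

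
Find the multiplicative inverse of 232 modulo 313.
85

gcd(232, 313) = 1, so the inverse exists.
Extended Euclidean algorithm on (313, 232):
313 = 1 × 232 + 81  ⟹  81 = (1)·313 + (-1)·232
232 = 2 × 81 + 70  ⟹  70 = (-2)·313 + (3)·232
81 = 1 × 70 + 11  ⟹  11 = (3)·313 + (-4)·232
70 = 6 × 11 + 4  ⟹  4 = (-20)·313 + (27)·232
11 = 2 × 4 + 3  ⟹  3 = (43)·313 + (-58)·232
4 = 1 × 3 + 1  ⟹  1 = (-63)·313 + (85)·232
So (85)·232 ≡ 1 (mod 313), i.e. 232^(-1) ≡ 85 (mod 313).
Check: 232 × 85 = 19720 ≡ 1 (mod 313)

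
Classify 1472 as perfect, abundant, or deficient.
abundant

Proper divisors of 1472: sum = 1 + 2 + 4 + 8 + 16 + 23 + 32 + 46 + 64 + 92 + 184 + 368 + 736 = 1576
Since 1576 > 1472, 1472 is abundant.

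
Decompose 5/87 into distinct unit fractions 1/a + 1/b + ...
1/18 + 1/522

Greedy algorithm:
5/87: ceiling(87/5) = 18, use 1/18
1/522: ceiling(522/1) = 522, use 1/522
Result: 5/87 = 1/18 + 1/522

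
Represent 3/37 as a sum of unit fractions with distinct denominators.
1/13 + 1/241 + 1/115921

Greedy algorithm:
3/37: ceiling(37/3) = 13, use 1/13
2/481: ceiling(481/2) = 241, use 1/241
1/115921: ceiling(115921/1) = 115921, use 1/115921
Result: 3/37 = 1/13 + 1/241 + 1/115921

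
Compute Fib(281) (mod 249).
205

Matrix identity: Q^n = [[F_(n+1), F_n], [F_n, F_(n-1)]] with Q = [[1,1],[1,0]].
n = 281 = 100011001₂. Square-and-multiply, entries mod 249:
Q^1 = [[1,1],[1,0]]
Q^2 = (Q^1)² = [[2,1],[1,1]]
Q^4 = (Q^2)² = [[5,3],[3,2]]
Q^8 = (Q^4)² = [[34,21],[21,13]]
Q^17 = (Q^8)²·Q = [[94,103],[103,240]]
Q^35 = (Q^17)²·Q = [[63,23],[23,40]]
Q^70 = (Q^35)² = [[16,128],[128,137]]
Q^140 = (Q^70)² = [[206,162],[162,44]]
Q^281 = (Q^140)²·Q = [[118,205],[205,162]]
F_281 mod 249 = Q^281[0][1] = 205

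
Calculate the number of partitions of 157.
80630964769

p(n) counts ways to write n as a sum of positive integers (order ignored).
Euler's pentagonal recurrence: p(k) = p(k-1) + p(k-2) - p(k-5) - p(k-7) + p(k-12) + p(k-15) - ... (offsets j(3j∓1)/2, signs ++--, p(0)=1, p(<0)=0).
DP table for k = 0..156: p(0)=1, p(1)=1, p(2)=2, p(3)=3, p(4)=5, p(5)=7, p(6)=11, p(7)=15, p(8)=22, p(9)=30, p(10)=42, p(11)=56, p(12)=77, p(13)=101, p(14)=135, p(15)=176, p(16)=231, p(17)=297, p(18)=385, p(19)=490, p(20)=627, p(21)=792, p(22)=1002, p(23)=1255, p(24)=1575, p(25)=1958, p(26)=2436, p(27)=3010, p(28)=3718, p(29)=4565, p(30)=5604, p(31)=6842, p(32)=8349, p(33)=10143, p(34)=12310, p(35)=14883, p(36)=17977, p(37)=21637, p(38)=26015, p(39)=31185, p(40)=37338, p(41)=44583, p(42)=53174, p(43)=63261, p(44)=75175, p(45)=89134, p(46)=105558, p(47)=124754, p(48)=147273, p(49)=173525, p(50)=204226, p(51)=239943, p(52)=281589, p(53)=329931, p(54)=386155, p(55)=451276, p(56)=526823, p(57)=614154, p(58)=715220, p(59)=831820, p(60)=966467, p(61)=1121505, p(62)=1300156, p(63)=1505499, p(64)=1741630, p(65)=2012558, p(66)=2323520, p(67)=2679689, p(68)=3087735, p(69)=3554345, p(70)=4087968, p(71)=4697205, p(72)=5392783, p(73)=6185689, p(74)=7089500, p(75)=8118264, p(76)=9289091, p(77)=10619863, p(78)=12132164, p(79)=13848650, p(80)=15796476, p(81)=18004327, p(82)=20506255, p(83)=23338469, p(84)=26543660, p(85)=30167357, p(86)=34262962, p(87)=38887673, p(88)=44108109, p(89)=49995925, p(90)=56634173, p(91)=64112359, p(92)=72533807, p(93)=82010177, p(94)=92669720, p(95)=104651419, p(96)=118114304, p(97)=133230930, p(98)=150198136, p(99)=169229875, p(100)=190569292, p(101)=214481126, p(102)=241265379, p(103)=271248950, p(104)=304801365, p(105)=342325709, p(106)=384276336, p(107)=431149389, p(108)=483502844, p(109)=541946240, p(110)=607163746, p(111)=679903203, p(112)=761002156, p(113)=851376628, p(114)=952050665, p(115)=1064144451, p(116)=1188908248, p(117)=1327710076, p(118)=1482074143, p(119)=1653668665, p(120)=1844349560, p(121)=2056148051, p(122)=2291320912, p(123)=2552338241, p(124)=2841940500, p(125)=3163127352, p(126)=3519222692, p(127)=3913864295, p(128)=4351078600, p(129)=4835271870, p(130)=5371315400, p(131)=5964539504, p(132)=6620830889, p(133)=7346629512, p(134)=8149040695, p(135)=9035836076, p(136)=10015581680, p(137)=11097645016, p(138)=12292341831, p(139)=13610949895, p(140)=15065878135, p(141)=16670689208, p(142)=18440293320, p(143)=20390982757, p(144)=22540654445, p(145)=24908858009, p(146)=27517052599, p(147)=30388671978, p(148)=33549419497, p(149)=37027355200, p(150)=40853235313, p(151)=45060624582, p(152)=49686288421, p(153)=54770336324, p(154)=60356673280, p(155)=66493182097, p(156)=73232243759.
Final step: p(157) = p(156) + p(155) - p(152) - p(150) + p(145) + p(142) - p(135) - p(131) + p(122) + p(117) - p(106) - p(100) + p(87) + p(80) - p(65) - p(57) + p(40) + p(31) - p(12) - p(2)
= 73232243759 + 66493182097 - 49686288421 - 40853235313 + 24908858009 + 18440293320 - 9035836076 - 5964539504 + 2291320912 + 1327710076 - 384276336 - 190569292 + 38887673 + 15796476 - 2012558 - 614154 + 37338 + 6842 - 77 - 2
= 80630964769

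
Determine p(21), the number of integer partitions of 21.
792

p(n) counts ways to write n as a sum of positive integers (order ignored).
Euler's pentagonal recurrence: p(k) = p(k-1) + p(k-2) - p(k-5) - p(k-7) + p(k-12) + p(k-15) - ... (offsets j(3j∓1)/2, signs ++--, p(0)=1, p(<0)=0).
DP table for k = 0..20: p(0)=1, p(1)=1, p(2)=2, p(3)=3, p(4)=5, p(5)=7, p(6)=11, p(7)=15, p(8)=22, p(9)=30, p(10)=42, p(11)=56, p(12)=77, p(13)=101, p(14)=135, p(15)=176, p(16)=231, p(17)=297, p(18)=385, p(19)=490, p(20)=627.
Final step: p(21) = p(20) + p(19) - p(16) - p(14) + p(9) + p(6)
= 627 + 490 - 231 - 135 + 30 + 11
= 792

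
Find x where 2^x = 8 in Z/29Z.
3

Baby-step giant-step with step n = ⌈√29⌉ = 6.
Baby steps 2^j mod 29 (j:value) for j=0..5: 0:1, 1:2, 2:4, 3:8, 4:16, 5:3.
h = 8 is already in the table at j=3, so x = 3.
Check: 2^3 ≡ 8 (mod 29).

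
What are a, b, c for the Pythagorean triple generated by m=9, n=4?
(65, 72, 97)

Euclid's formula: a = m² - n², b = 2mn, c = m² + n²
m = 9, n = 4
a = 9² - 4² = 81 - 16 = 65
b = 2 × 9 × 4 = 72
c = 9² + 4² = 81 + 16 = 97
Verification: 65² + 72² = 4225 + 5184 = 9409 = 97² ✓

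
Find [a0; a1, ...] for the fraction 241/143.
[1; 1, 2, 5, 1, 1, 1, 2]

Euclidean algorithm steps:
241 = 1 × 143 + 98
143 = 1 × 98 + 45
98 = 2 × 45 + 8
45 = 5 × 8 + 5
8 = 1 × 5 + 3
5 = 1 × 3 + 2
3 = 1 × 2 + 1
2 = 2 × 1 + 0
Continued fraction: [1; 1, 2, 5, 1, 1, 1, 2]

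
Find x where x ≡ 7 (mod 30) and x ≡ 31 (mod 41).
277

Using Chinese Remainder Theorem:
M = 30 × 41 = 1230
M1 = 41, M2 = 30
y1 = 41^(-1) mod 30 = 11
y2 = 30^(-1) mod 41 = 26
x = (7×41×11 + 31×30×26) mod 1230 = 277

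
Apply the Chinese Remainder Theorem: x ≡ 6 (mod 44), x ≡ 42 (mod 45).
402

Using Chinese Remainder Theorem:
M = 44 × 45 = 1980
M1 = 45, M2 = 44
y1 = 45^(-1) mod 44 = 1
y2 = 44^(-1) mod 45 = 44
x = (6×45×1 + 42×44×44) mod 1980 = 402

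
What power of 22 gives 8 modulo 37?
21

Baby-step giant-step with step n = ⌈√37⌉ = 7.
Baby steps 22^j mod 37 (j:value) for j=0..6: 0:1, 1:22, 2:3, 3:29, 4:9, 5:13, 6:27.
Giant-step multiplier: 22^(-7) ≡ 22^(36-7) = 22^29 ≡ 19 (mod 37).
Giant steps γ_i = 8·19^i mod 37: γ_0=8, γ_1=4, γ_2=2, γ_3=1 (in table at j=0).
x = i·n + j = 3·7 + 0 = 21.
Check: 22^21 ≡ 8 (mod 37).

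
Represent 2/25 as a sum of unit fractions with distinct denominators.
1/13 + 1/325

Greedy algorithm:
2/25: ceiling(25/2) = 13, use 1/13
1/325: ceiling(325/1) = 325, use 1/325
Result: 2/25 = 1/13 + 1/325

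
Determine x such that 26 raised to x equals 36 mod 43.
28

Baby-step giant-step with step n = ⌈√43⌉ = 7.
Baby steps 26^j mod 43 (j:value) for j=0..6: 0:1, 1:26, 2:31, 3:32, 4:15, 5:3, 6:35.
Giant-step multiplier: 26^(-7) ≡ 26^(42-7) = 26^35 ≡ 37 (mod 43).
Giant steps γ_i = 36·37^i mod 43: γ_0=36, γ_1=42, γ_2=6, γ_3=7, γ_4=1 (in table at j=0).
x = i·n + j = 4·7 + 0 = 28.
Check: 26^28 ≡ 36 (mod 43).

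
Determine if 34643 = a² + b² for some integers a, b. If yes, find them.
Not possible

Factorization: 34643 = 7^3 × 101
By Fermat: n is sum of two squares iff every prime p ≡ 3 (mod 4) appears to even power.
Prime(s) ≡ 3 (mod 4) with odd exponent: [(7, 3)]
Therefore 34643 cannot be expressed as a² + b².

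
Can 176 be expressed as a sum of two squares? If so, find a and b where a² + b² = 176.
Not possible

Factorization: 176 = 2^4 × 11
By Fermat: n is sum of two squares iff every prime p ≡ 3 (mod 4) appears to even power.
Prime(s) ≡ 3 (mod 4) with odd exponent: [(11, 1)]
Therefore 176 cannot be expressed as a² + b².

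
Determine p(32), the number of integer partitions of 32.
8349

p(n) counts ways to write n as a sum of positive integers (order ignored).
Euler's pentagonal recurrence: p(k) = p(k-1) + p(k-2) - p(k-5) - p(k-7) + p(k-12) + p(k-15) - ... (offsets j(3j∓1)/2, signs ++--, p(0)=1, p(<0)=0).
DP table for k = 0..31: p(0)=1, p(1)=1, p(2)=2, p(3)=3, p(4)=5, p(5)=7, p(6)=11, p(7)=15, p(8)=22, p(9)=30, p(10)=42, p(11)=56, p(12)=77, p(13)=101, p(14)=135, p(15)=176, p(16)=231, p(17)=297, p(18)=385, p(19)=490, p(20)=627, p(21)=792, p(22)=1002, p(23)=1255, p(24)=1575, p(25)=1958, p(26)=2436, p(27)=3010, p(28)=3718, p(29)=4565, p(30)=5604, p(31)=6842.
Final step: p(32) = p(31) + p(30) - p(27) - p(25) + p(20) + p(17) - p(10) - p(6)
= 6842 + 5604 - 3010 - 1958 + 627 + 297 - 42 - 11
= 8349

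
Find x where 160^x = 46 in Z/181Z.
54

Baby-step giant-step with step n = ⌈√181⌉ = 14.
Baby steps 160^j mod 181 (j:value) for j=0..13: 0:1, 1:160, 2:79, 3:151, 4:87, 5:164, 6:176, 7:105, 8:148, 9:150, 10:108, 11:85, 12:25, 13:18.
Giant-step multiplier: 160^(-14) ≡ 160^(180-14) = 160^166 ≡ 147 (mod 181).
Giant steps γ_i = 46·147^i mod 181: γ_0=46, γ_1=65, γ_2=143, γ_3=25 (in table at j=12).
x = i·n + j = 3·14 + 12 = 54.
Check: 160^54 ≡ 46 (mod 181).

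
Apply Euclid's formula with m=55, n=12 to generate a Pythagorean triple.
(2881, 1320, 3169)

Euclid's formula: a = m² - n², b = 2mn, c = m² + n²
m = 55, n = 12
a = 55² - 12² = 3025 - 144 = 2881
b = 2 × 55 × 12 = 1320
c = 55² + 12² = 3025 + 144 = 3169
Verification: 2881² + 1320² = 8300161 + 1742400 = 10042561 = 3169² ✓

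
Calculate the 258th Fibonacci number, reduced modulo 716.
456

Matrix identity: Q^n = [[F_(n+1), F_n], [F_n, F_(n-1)]] with Q = [[1,1],[1,0]].
n = 258 = 100000010₂. Square-and-multiply, entries mod 716:
Q^1 = [[1,1],[1,0]]
Q^2 = (Q^1)² = [[2,1],[1,1]]
Q^4 = (Q^2)² = [[5,3],[3,2]]
Q^8 = (Q^4)² = [[34,21],[21,13]]
Q^16 = (Q^8)² = [[165,271],[271,610]]
Q^32 = (Q^16)² = [[426,237],[237,189]]
Q^64 = (Q^32)² = [[649,407],[407,242]]
Q^129 = (Q^64)²·Q = [[71,446],[446,341]]
Q^258 = (Q^129)² = [[613,456],[456,157]]
F_258 mod 716 = Q^258[0][1] = 456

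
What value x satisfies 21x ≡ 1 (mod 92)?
57

gcd(21, 92) = 1, so the inverse exists.
Extended Euclidean algorithm on (92, 21):
92 = 4 × 21 + 8  ⟹  8 = (1)·92 + (-4)·21
21 = 2 × 8 + 5  ⟹  5 = (-2)·92 + (9)·21
8 = 1 × 5 + 3  ⟹  3 = (3)·92 + (-13)·21
5 = 1 × 3 + 2  ⟹  2 = (-5)·92 + (22)·21
3 = 1 × 2 + 1  ⟹  1 = (8)·92 + (-35)·21
So (-35)·21 ≡ 1 (mod 92), i.e. 21^(-1) ≡ -35 ≡ 57 (mod 92).
Check: 21 × 57 = 1197 ≡ 1 (mod 92)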